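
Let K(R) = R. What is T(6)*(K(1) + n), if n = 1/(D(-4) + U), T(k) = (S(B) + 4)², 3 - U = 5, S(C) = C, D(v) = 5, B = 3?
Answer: 196/3 ≈ 65.333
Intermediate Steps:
U = -2 (U = 3 - 1*5 = 3 - 5 = -2)
T(k) = 49 (T(k) = (3 + 4)² = 7² = 49)
n = ⅓ (n = 1/(5 - 2) = 1/3 = ⅓ ≈ 0.33333)
T(6)*(K(1) + n) = 49*(1 + ⅓) = 49*(4/3) = 196/3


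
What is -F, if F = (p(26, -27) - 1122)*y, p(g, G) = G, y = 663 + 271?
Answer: 1073166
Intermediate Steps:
y = 934
F = -1073166 (F = (-27 - 1122)*934 = -1149*934 = -1073166)
-F = -1*(-1073166) = 1073166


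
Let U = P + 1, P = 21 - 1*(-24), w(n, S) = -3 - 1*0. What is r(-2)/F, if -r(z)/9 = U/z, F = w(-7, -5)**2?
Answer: 23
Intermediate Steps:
w(n, S) = -3 (w(n, S) = -3 + 0 = -3)
P = 45 (P = 21 + 24 = 45)
U = 46 (U = 45 + 1 = 46)
F = 9 (F = (-3)**2 = 9)
r(z) = -414/z
r(-2)/F = -414/(-2)/9 = -414*(-1/2)*(1/9) = 207*(1/9) = 23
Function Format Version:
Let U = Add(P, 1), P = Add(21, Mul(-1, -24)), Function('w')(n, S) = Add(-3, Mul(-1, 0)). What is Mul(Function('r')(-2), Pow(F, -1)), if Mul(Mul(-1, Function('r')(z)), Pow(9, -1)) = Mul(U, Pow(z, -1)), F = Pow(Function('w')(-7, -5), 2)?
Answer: 23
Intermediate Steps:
Function('w')(n, S) = -3 (Function('w')(n, S) = Add(-3, 0) = -3)
P = 45 (P = Add(21, 24) = 45)
U = 46 (U = Add(45, 1) = 46)
F = 9 (F = Pow(-3, 2) = 9)
Function('r')(z) = Mul(-414, Pow(z, -1)) (Function('r')(z) = Mul(-9, Mul(46, Pow(z, -1))) = Mul(-414, Pow(z, -1)))
Mul(Function('r')(-2), Pow(F, -1)) = Mul(Mul(-414, Pow(-2, -1)), Pow(9, -1)) = Mul(Mul(-414, Rational(-1, 2)), Rational(1, 9)) = Mul(207, Rational(1, 9)) = 23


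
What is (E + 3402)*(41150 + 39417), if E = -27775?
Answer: -1963659491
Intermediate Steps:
(E + 3402)*(41150 + 39417) = (-27775 + 3402)*(41150 + 39417) = -24373*80567 = -1963659491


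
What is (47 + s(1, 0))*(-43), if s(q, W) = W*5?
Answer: -2021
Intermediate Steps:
s(q, W) = 5*W
(47 + s(1, 0))*(-43) = (47 + 5*0)*(-43) = (47 + 0)*(-43) = 47*(-43) = -2021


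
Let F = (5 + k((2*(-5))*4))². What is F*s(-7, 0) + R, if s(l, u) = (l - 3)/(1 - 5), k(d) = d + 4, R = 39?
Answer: 4883/2 ≈ 2441.5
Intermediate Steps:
k(d) = 4 + d
s(l, u) = ¾ - l/4 (s(l, u) = (-3 + l)/(-4) = (-3 + l)*(-¼) = ¾ - l/4)
F = 961 (F = (5 + (4 + (2*(-5))*4))² = (5 + (4 - 10*4))² = (5 + (4 - 40))² = (5 - 36)² = (-31)² = 961)
F*s(-7, 0) + R = 961*(¾ - ¼*(-7)) + 39 = 961*(¾ + 7/4) + 39 = 961*(5/2) + 39 = 4805/2 + 39 = 4883/2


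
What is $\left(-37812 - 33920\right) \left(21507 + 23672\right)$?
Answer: $-3240780028$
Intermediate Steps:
$\left(-37812 - 33920\right) \left(21507 + 23672\right) = \left(-71732\right) 45179 = -3240780028$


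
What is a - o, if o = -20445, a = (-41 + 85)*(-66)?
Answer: 17541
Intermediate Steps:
a = -2904 (a = 44*(-66) = -2904)
a - o = -2904 - 1*(-20445) = -2904 + 20445 = 17541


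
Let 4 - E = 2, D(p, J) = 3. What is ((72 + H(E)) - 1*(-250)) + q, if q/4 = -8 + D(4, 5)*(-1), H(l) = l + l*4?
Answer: 288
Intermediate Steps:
E = 2 (E = 4 - 1*2 = 4 - 2 = 2)
H(l) = 5*l (H(l) = l + 4*l = 5*l)
q = -44 (q = 4*(-8 + 3*(-1)) = 4*(-8 - 3) = 4*(-11) = -44)
((72 + H(E)) - 1*(-250)) + q = ((72 + 5*2) - 1*(-250)) - 44 = ((72 + 10) + 250) - 44 = (82 + 250) - 44 = 332 - 44 = 288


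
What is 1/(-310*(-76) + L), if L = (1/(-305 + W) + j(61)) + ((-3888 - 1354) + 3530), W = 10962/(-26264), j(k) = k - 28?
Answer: 572963/12537001527 ≈ 4.5702e-5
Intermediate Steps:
j(k) = -28 + k
W = -783/1876 (W = 10962*(-1/26264) = -783/1876 ≈ -0.41738)
L = -962006753/572963 (L = (1/(-305 - 783/1876) + (-28 + 61)) + ((-3888 - 1354) + 3530) = (1/(-572963/1876) + 33) + (-5242 + 3530) = (-1876/572963 + 33) - 1712 = 18905903/572963 - 1712 = -962006753/572963 ≈ -1679.0)
1/(-310*(-76) + L) = 1/(-310*(-76) - 962006753/572963) = 1/(23560 - 962006753/572963) = 1/(12537001527/572963) = 572963/12537001527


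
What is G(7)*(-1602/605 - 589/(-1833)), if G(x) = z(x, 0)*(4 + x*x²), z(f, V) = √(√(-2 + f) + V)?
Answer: -895301987*5^(¼)/1108965 ≈ -1207.2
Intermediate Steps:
z(f, V) = √(V + √(-2 + f))
G(x) = (-2 + x)^(¼)*(4 + x³) (G(x) = √(0 + √(-2 + x))*(4 + x*x²) = √(√(-2 + x))*(4 + x³) = (-2 + x)^(¼)*(4 + x³))
G(7)*(-1602/605 - 589/(-1833)) = ((-2 + 7)^(¼)*(4 + 7³))*(-1602/605 - 589/(-1833)) = (5^(¼)*(4 + 343))*(-1602*1/605 - 589*(-1/1833)) = (5^(¼)*347)*(-1602/605 + 589/1833) = (347*5^(¼))*(-2580121/1108965) = -895301987*5^(¼)/1108965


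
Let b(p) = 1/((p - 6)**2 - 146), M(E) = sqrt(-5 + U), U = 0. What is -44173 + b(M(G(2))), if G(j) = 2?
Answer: 4*(-132519*sqrt(5) + 1269974*I)/(-115*I + 12*sqrt(5)) ≈ -44173.0 + 0.0019264*I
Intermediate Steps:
M(E) = I*sqrt(5) (M(E) = sqrt(-5 + 0) = sqrt(-5) = I*sqrt(5))
b(p) = 1/(-146 + (-6 + p)**2) (b(p) = 1/((-6 + p)**2 - 146) = 1/(-146 + (-6 + p)**2))
-44173 + b(M(G(2))) = -44173 + 1/(-146 + (-6 + I*sqrt(5))**2)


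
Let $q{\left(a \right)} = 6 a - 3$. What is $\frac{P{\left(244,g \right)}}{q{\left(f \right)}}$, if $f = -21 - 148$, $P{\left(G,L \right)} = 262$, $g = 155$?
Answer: $- \frac{262}{1017} \approx -0.25762$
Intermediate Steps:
$f = -169$ ($f = -21 - 148 = -169$)
$q{\left(a \right)} = -3 + 6 a$
$\frac{P{\left(244,g \right)}}{q{\left(f \right)}} = \frac{262}{-3 + 6 \left(-169\right)} = \frac{262}{-3 - 1014} = \frac{262}{-1017} = 262 \left(- \frac{1}{1017}\right) = - \frac{262}{1017}$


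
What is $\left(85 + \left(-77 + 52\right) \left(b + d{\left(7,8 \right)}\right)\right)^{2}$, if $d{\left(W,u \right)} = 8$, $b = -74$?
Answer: $3010225$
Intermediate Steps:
$\left(85 + \left(-77 + 52\right) \left(b + d{\left(7,8 \right)}\right)\right)^{2} = \left(85 + \left(-77 + 52\right) \left(-74 + 8\right)\right)^{2} = \left(85 - -1650\right)^{2} = \left(85 + 1650\right)^{2} = 1735^{2} = 3010225$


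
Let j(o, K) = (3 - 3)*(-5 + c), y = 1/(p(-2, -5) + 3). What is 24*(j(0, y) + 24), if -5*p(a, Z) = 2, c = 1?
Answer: 576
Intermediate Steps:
p(a, Z) = -⅖ (p(a, Z) = -⅕*2 = -⅖)
y = 5/13 (y = 1/(-⅖ + 3) = 1/(13/5) = 5/13 ≈ 0.38462)
j(o, K) = 0 (j(o, K) = (3 - 3)*(-5 + 1) = 0*(-4) = 0)
24*(j(0, y) + 24) = 24*(0 + 24) = 24*24 = 576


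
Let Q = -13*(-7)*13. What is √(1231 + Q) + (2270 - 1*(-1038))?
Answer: 3308 + √2414 ≈ 3357.1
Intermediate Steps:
Q = 1183 (Q = 91*13 = 1183)
√(1231 + Q) + (2270 - 1*(-1038)) = √(1231 + 1183) + (2270 - 1*(-1038)) = √2414 + (2270 + 1038) = √2414 + 3308 = 3308 + √2414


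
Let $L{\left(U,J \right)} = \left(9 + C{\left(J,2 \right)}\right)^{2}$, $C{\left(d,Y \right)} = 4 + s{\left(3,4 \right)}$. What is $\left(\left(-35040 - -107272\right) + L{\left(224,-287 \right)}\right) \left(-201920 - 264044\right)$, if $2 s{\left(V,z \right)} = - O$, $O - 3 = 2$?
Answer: $-33708884179$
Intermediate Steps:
$O = 5$ ($O = 3 + 2 = 5$)
$s{\left(V,z \right)} = - \frac{5}{2}$ ($s{\left(V,z \right)} = \frac{\left(-1\right) 5}{2} = \frac{1}{2} \left(-5\right) = - \frac{5}{2}$)
$C{\left(d,Y \right)} = \frac{3}{2}$ ($C{\left(d,Y \right)} = 4 - \frac{5}{2} = \frac{3}{2}$)
$L{\left(U,J \right)} = \frac{441}{4}$ ($L{\left(U,J \right)} = \left(9 + \frac{3}{2}\right)^{2} = \left(\frac{21}{2}\right)^{2} = \frac{441}{4}$)
$\left(\left(-35040 - -107272\right) + L{\left(224,-287 \right)}\right) \left(-201920 - 264044\right) = \left(\left(-35040 - -107272\right) + \frac{441}{4}\right) \left(-201920 - 264044\right) = \left(\left(-35040 + 107272\right) + \frac{441}{4}\right) \left(-465964\right) = \left(72232 + \frac{441}{4}\right) \left(-465964\right) = \frac{289369}{4} \left(-465964\right) = -33708884179$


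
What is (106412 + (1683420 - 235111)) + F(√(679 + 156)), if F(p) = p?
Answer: 1554721 + √835 ≈ 1.5548e+6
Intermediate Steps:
(106412 + (1683420 - 235111)) + F(√(679 + 156)) = (106412 + (1683420 - 235111)) + √(679 + 156) = (106412 + 1448309) + √835 = 1554721 + √835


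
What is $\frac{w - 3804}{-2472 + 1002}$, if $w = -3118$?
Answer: $\frac{3461}{735} \approx 4.7088$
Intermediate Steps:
$\frac{w - 3804}{-2472 + 1002} = \frac{-3118 - 3804}{-2472 + 1002} = - \frac{6922}{-1470} = \left(-6922\right) \left(- \frac{1}{1470}\right) = \frac{3461}{735}$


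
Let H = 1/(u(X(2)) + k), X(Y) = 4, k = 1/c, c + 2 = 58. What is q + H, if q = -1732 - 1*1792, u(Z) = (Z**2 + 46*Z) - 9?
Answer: -37696172/10697 ≈ -3524.0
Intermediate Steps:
c = 56 (c = -2 + 58 = 56)
k = 1/56 ≈ 0.017857
u(Z) = -9 + Z**2 + 46*Z
q = -3524 (q = -1732 - 1792 = -3524)
H = 56/10697 (H = 1/((-9 + 4**2 + 46*4) + 1/56) = 1/((-9 + 16 + 184) + 1/56) = 1/(191 + 1/56) = 1/(10697/56) = 56/10697 ≈ 0.0052351)
q + H = -3524 + 56/10697 = -37696172/10697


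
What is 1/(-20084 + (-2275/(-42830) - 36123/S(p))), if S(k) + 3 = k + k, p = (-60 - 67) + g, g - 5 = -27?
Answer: -2578366/51474336171 ≈ -5.0090e-5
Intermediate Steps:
g = -22 (g = 5 - 27 = -22)
p = -149 (p = (-60 - 67) - 22 = -127 - 22 = -149)
S(k) = -3 + 2*k (S(k) = -3 + (k + k) = -3 + 2*k)
1/(-20084 + (-2275/(-42830) - 36123/S(p))) = 1/(-20084 + (-2275/(-42830) - 36123/(-3 + 2*(-149)))) = 1/(-20084 + (-2275*(-1/42830) - 36123/(-3 - 298))) = 1/(-20084 + (455/8566 - 36123/(-301))) = 1/(-20084 + (455/8566 - 36123*(-1/301))) = 1/(-20084 + (455/8566 + 36123/301)) = 1/(-20084 + 309566573/2578366) = 1/(-51474336171/2578366) = -2578366/51474336171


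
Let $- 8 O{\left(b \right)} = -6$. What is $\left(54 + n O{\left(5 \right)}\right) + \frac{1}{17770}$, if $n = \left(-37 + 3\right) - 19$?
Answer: $\frac{506447}{35540} \approx 14.25$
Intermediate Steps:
$O{\left(b \right)} = \frac{3}{4}$ ($O{\left(b \right)} = \left(- \frac{1}{8}\right) \left(-6\right) = \frac{3}{4}$)
$n = -53$ ($n = -34 - 19 = -53$)
$\left(54 + n O{\left(5 \right)}\right) + \frac{1}{17770} = \left(54 - \frac{159}{4}\right) + \frac{1}{17770} = \frac{57}{4} + \frac{1}{17770} = \frac{506447}{35540}$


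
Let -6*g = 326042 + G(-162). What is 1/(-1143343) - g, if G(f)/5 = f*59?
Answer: 159068738215/3430029 ≈ 46375.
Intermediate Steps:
G(f) = 295*f (G(f) = 5*(f*59) = 5*(59*f) = 295*f)
g = -139126/3 (g = -(326042 + 295*(-162))/6 = -(326042 - 47790)/6 = -⅙*278252 = -139126/3 ≈ -46375.)
1/(-1143343) - g = 1/(-1143343) - 1*(-139126/3) = -1/1143343 + 139126/3 = 159068738215/3430029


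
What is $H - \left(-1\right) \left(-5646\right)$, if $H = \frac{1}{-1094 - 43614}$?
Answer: $- \frac{252421369}{44708} \approx -5646.0$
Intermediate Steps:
$H = - \frac{1}{44708}$ ($H = \frac{1}{-44708} = - \frac{1}{44708} \approx -2.2367 \cdot 10^{-5}$)
$H - \left(-1\right) \left(-5646\right) = - \frac{1}{44708} - \left(-1\right) \left(-5646\right) = - \frac{1}{44708} - 5646 = - \frac{252421369}{44708}$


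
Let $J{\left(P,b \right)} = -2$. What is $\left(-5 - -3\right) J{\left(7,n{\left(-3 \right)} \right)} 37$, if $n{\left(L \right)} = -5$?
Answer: $148$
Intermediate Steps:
$\left(-5 - -3\right) J{\left(7,n{\left(-3 \right)} \right)} 37 = \left(-5 - -3\right) \left(-2\right) 37 = \left(-5 + 3\right) \left(-2\right) 37 = \left(-2\right) \left(-2\right) 37 = 4 \cdot 37 = 148$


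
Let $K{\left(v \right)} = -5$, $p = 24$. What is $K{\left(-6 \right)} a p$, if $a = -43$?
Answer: $5160$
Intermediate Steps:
$K{\left(-6 \right)} a p = \left(-5\right) \left(-43\right) 24 = 215 \cdot 24 = 5160$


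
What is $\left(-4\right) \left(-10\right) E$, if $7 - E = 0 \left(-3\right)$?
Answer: $280$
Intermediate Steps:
$E = 7$ ($E = 7 - 0 \left(-3\right) = 7 - 0 = 7 + 0 = 7$)
$\left(-4\right) \left(-10\right) E = \left(-4\right) \left(-10\right) 7 = 40 \cdot 7 = 280$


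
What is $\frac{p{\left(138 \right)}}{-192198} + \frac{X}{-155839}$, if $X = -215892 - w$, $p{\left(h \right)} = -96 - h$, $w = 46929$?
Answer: $\frac{81796338}{48465929} \approx 1.6877$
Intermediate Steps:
$X = -262821$ ($X = -215892 - 46929 = -262821$)
$\frac{p{\left(138 \right)}}{-192198} + \frac{X}{-155839} = \frac{-96 - 138}{-192198} - \frac{262821}{-155839} = \left(-96 - 138\right) \left(- \frac{1}{192198}\right) - - \frac{262821}{155839} = \left(-234\right) \left(- \frac{1}{192198}\right) + \frac{262821}{155839} = \frac{39}{32033} + \frac{262821}{155839} = \frac{81796338}{48465929}$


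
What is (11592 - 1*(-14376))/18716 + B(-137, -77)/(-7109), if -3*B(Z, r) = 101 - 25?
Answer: 138810488/99789033 ≈ 1.3910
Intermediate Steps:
B(Z, r) = -76/3 (B(Z, r) = -(101 - 25)/3 = -⅓*76 = -76/3)
(11592 - 1*(-14376))/18716 + B(-137, -77)/(-7109) = (11592 - 1*(-14376))/18716 - 76/3/(-7109) = (11592 + 14376)*(1/18716) - 76/3*(-1/7109) = 25968*(1/18716) + 76/21327 = 6492/4679 + 76/21327 = 138810488/99789033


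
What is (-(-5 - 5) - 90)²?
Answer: 6400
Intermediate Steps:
(-(-5 - 5) - 90)² = (-1*(-10) - 90)² = (10 - 90)² = (-80)² = 6400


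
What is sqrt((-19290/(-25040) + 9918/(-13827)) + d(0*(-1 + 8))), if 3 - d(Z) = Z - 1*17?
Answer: sqrt(667733331359138)/5770468 ≈ 4.4781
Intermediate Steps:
d(Z) = 20 - Z (d(Z) = 3 - (Z - 1*17) = 3 - (Z - 17) = 3 - (-17 + Z) = 3 + (17 - Z) = 20 - Z)
sqrt((-19290/(-25040) + 9918/(-13827)) + d(0*(-1 + 8))) = sqrt((-19290/(-25040) + 9918/(-13827)) + (20 - 0*(-1 + 8))) = sqrt((-19290*(-1/25040) + 9918*(-1/13827)) + (20 - 0*7)) = sqrt((1929/2504 - 3306/4609) + (20 - 1*0)) = sqrt(612537/11540936 + (20 + 0)) = sqrt(612537/11540936 + 20) = sqrt(231431257/11540936) = sqrt(667733331359138)/5770468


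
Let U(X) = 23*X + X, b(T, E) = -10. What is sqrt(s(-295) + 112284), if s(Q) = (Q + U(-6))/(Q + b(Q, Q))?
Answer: sqrt(10445352995)/305 ≈ 335.09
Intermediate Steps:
U(X) = 24*X
s(Q) = (-144 + Q)/(-10 + Q) (s(Q) = (Q + 24*(-6))/(Q - 10) = (Q - 144)/(-10 + Q) = (-144 + Q)/(-10 + Q))
sqrt(s(-295) + 112284) = sqrt((-144 - 295)/(-10 - 295) + 112284) = sqrt(-439/(-305) + 112284) = sqrt(-1/305*(-439) + 112284) = sqrt(439/305 + 112284) = sqrt(34247059/305) = sqrt(10445352995)/305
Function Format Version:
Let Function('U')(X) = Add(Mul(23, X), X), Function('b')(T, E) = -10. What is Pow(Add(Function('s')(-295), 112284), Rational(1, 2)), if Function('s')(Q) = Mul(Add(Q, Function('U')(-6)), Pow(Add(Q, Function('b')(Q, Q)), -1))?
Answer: Mul(Rational(1, 305), Pow(10445352995, Rational(1, 2))) ≈ 335.09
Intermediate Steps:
Function('U')(X) = Mul(24, X)
Function('s')(Q) = Mul(Pow(Add(-10, Q), -1), Add(-144, Q)) (Function('s')(Q) = Mul(Add(Q, Mul(24, -6)), Pow(Add(Q, -10), -1)) = Mul(Add(Q, -144), Pow(Add(-10, Q), -1)) = Mul(Add(-144, Q), Pow(Add(-10, Q), -1)) = Mul(Pow(Add(-10, Q), -1), Add(-144, Q)))
Pow(Add(Function('s')(-295), 112284), Rational(1, 2)) = Pow(Add(Mul(Pow(Add(-10, -295), -1), Add(-144, -295)), 112284), Rational(1, 2)) = Pow(Add(Mul(Pow(-305, -1), -439), 112284), Rational(1, 2)) = Pow(Add(Mul(Rational(-1, 305), -439), 112284), Rational(1, 2)) = Pow(Add(Rational(439, 305), 112284), Rational(1, 2)) = Pow(Rational(34247059, 305), Rational(1, 2)) = Mul(Rational(1, 305), Pow(10445352995, Rational(1, 2)))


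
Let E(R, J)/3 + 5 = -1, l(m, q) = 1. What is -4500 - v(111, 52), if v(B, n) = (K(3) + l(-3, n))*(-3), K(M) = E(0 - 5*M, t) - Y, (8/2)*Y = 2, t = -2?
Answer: -9105/2 ≈ -4552.5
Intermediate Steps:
E(R, J) = -18 (E(R, J) = -15 + 3*(-1) = -15 - 3 = -18)
Y = 1/2 (Y = (1/4)*2 = 1/2 ≈ 0.50000)
K(M) = -37/2 (K(M) = -18 - 1*1/2 = -18 - 1/2 = -37/2)
v(B, n) = 105/2 (v(B, n) = (-37/2 + 1)*(-3) = -35/2*(-3) = 105/2)
-4500 - v(111, 52) = -4500 - 1*105/2 = -4500 - 105/2 = -9105/2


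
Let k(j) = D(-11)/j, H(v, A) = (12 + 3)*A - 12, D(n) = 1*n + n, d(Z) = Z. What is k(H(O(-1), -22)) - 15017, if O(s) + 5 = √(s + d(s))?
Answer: -2567896/171 ≈ -15017.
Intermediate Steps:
D(n) = 2*n (D(n) = n + n = 2*n)
O(s) = -5 + √2*√s (O(s) = -5 + √(s + s) = -5 + √(2*s) = -5 + √2*√s)
H(v, A) = -12 + 15*A (H(v, A) = 15*A - 12 = -12 + 15*A)
k(j) = -22/j (k(j) = (2*(-11))/j = -22/j)
k(H(O(-1), -22)) - 15017 = -22/(-12 + 15*(-22)) - 15017 = -22/(-12 - 330) - 15017 = -22/(-342) - 15017 = -22*(-1/342) - 15017 = 11/171 - 15017 = -2567896/171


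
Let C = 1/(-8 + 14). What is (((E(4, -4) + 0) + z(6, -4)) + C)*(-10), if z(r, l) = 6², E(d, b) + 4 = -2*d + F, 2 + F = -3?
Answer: -575/3 ≈ -191.67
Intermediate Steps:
F = -5 (F = -2 - 3 = -5)
E(d, b) = -9 - 2*d (E(d, b) = -4 + (-2*d - 5) = -4 + (-5 - 2*d) = -9 - 2*d)
C = ⅙ (C = 1/6 = ⅙ ≈ 0.16667)
z(r, l) = 36
(((E(4, -4) + 0) + z(6, -4)) + C)*(-10) = ((((-9 - 2*4) + 0) + 36) + ⅙)*(-10) = ((((-9 - 8) + 0) + 36) + ⅙)*(-10) = (((-17 + 0) + 36) + ⅙)*(-10) = ((-17 + 36) + ⅙)*(-10) = (19 + ⅙)*(-10) = (115/6)*(-10) = -575/3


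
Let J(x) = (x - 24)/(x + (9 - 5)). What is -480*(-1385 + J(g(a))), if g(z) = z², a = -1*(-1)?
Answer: 667008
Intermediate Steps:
a = 1
J(x) = (-24 + x)/(4 + x) (J(x) = (-24 + x)/(x + 4) = (-24 + x)/(4 + x))
-480*(-1385 + J(g(a))) = -480*(-1385 + (-24 + 1²)/(4 + 1²)) = -480*(-1385 + (-24 + 1)/(4 + 1)) = -480*(-1385 - 23/5) = -480*(-6948/5) = 667008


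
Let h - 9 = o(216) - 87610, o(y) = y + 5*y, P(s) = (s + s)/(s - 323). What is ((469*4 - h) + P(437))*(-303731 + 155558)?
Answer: -13067179306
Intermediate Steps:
P(s) = 2*s/(-323 + s) (P(s) = (2*s)/(-323 + s) = 2*s/(-323 + s))
o(y) = 6*y
h = -86305 (h = 9 + (6*216 - 87610) = 9 + (1296 - 87610) = 9 - 86314 = -86305)
((469*4 - h) + P(437))*(-303731 + 155558) = ((469*4 - 1*(-86305)) + 2*437/(-323 + 437))*(-303731 + 155558) = ((1876 + 86305) + 2*437/114)*(-148173) = (88181 + 2*437*(1/114))*(-148173) = (88181 + 23/3)*(-148173) = (264566/3)*(-148173) = -13067179306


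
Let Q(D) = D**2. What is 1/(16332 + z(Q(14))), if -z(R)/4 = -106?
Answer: 1/16756 ≈ 5.9680e-5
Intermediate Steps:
z(R) = 424 (z(R) = -4*(-106) = 424)
1/(16332 + z(Q(14))) = 1/(16332 + 424) = 1/16756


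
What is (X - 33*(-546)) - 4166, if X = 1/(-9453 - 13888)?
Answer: 323319531/23341 ≈ 13852.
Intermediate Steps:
X = -1/23341 (X = 1/(-23341) = -1/23341 ≈ -4.2843e-5)
(X - 33*(-546)) - 4166 = (-1/23341 - 33*(-546)) - 4166 = (-1/23341 + 18018) - 4166 = 420558137/23341 - 4166 = 323319531/23341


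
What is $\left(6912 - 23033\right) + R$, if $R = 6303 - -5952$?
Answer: $-3866$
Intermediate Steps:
$R = 12255$ ($R = 6303 + 5952 = 12255$)
$\left(6912 - 23033\right) + R = \left(6912 - 23033\right) + 12255 = -16121 + 12255 = -3866$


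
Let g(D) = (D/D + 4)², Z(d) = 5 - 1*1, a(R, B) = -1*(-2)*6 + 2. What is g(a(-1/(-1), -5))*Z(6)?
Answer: 100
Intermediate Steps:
a(R, B) = 14 (a(R, B) = 2*6 + 2 = 12 + 2 = 14)
Z(d) = 4 (Z(d) = 5 - 1 = 4)
g(D) = 25 (g(D) = (1 + 4)² = 5² = 25)
g(a(-1/(-1), -5))*Z(6) = 25*4 = 100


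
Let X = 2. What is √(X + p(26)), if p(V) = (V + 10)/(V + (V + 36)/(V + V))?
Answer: 5*√66458/707 ≈ 1.8232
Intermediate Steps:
p(V) = (10 + V)/(V + (36 + V)/(2*V)) (p(V) = (10 + V)/(V + (36 + V)/((2*V))) = (10 + V)/(V + (36 + V)*(1/(2*V))) = (10 + V)/(V + (36 + V)/(2*V)))
√(X + p(26)) = √(2 + 2*26*(10 + 26)/(36 + 26 + 2*26²)) = √(2 + 2*26*36/(36 + 26 + 2*676)) = √(2 + 2*26*36/(36 + 26 + 1352)) = √(2 + 2*26*36/1414) = √(2 + 2*26*(1/1414)*36) = √(2 + 936/707) = √(2350/707) = 5*√66458/707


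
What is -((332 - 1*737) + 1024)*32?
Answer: -19808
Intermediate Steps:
-((332 - 1*737) + 1024)*32 = -((332 - 737) + 1024)*32 = -(-405 + 1024)*32 = -619*32 = -1*19808 = -19808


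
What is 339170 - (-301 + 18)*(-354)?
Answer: 238988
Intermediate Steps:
339170 - (-301 + 18)*(-354) = 339170 - (-283)*(-354) = 339170 - 1*100182 = 339170 - 100182 = 238988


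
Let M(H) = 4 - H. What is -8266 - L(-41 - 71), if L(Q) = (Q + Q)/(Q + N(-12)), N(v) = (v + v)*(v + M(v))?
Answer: -107472/13 ≈ -8267.1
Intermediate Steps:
N(v) = 8*v (N(v) = (v + v)*(v + (4 - v)) = (2*v)*4 = 8*v)
L(Q) = 2*Q/(-96 + Q) (L(Q) = (Q + Q)/(Q + 8*(-12)) = (2*Q)/(Q - 96) = (2*Q)/(-96 + Q) = 2*Q/(-96 + Q))
-8266 - L(-41 - 71) = -8266 - 2*(-41 - 71)/(-96 + (-41 - 71)) = -8266 - 2*(-112)/(-96 - 112) = -8266 - 2*(-112)/(-208) = -8266 - 2*(-112)*(-1)/208 = -8266 - 1*14/13 = -8266 - 14/13 = -107472/13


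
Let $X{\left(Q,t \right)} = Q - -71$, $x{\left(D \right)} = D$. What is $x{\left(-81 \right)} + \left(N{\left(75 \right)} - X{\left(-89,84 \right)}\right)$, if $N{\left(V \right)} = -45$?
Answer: $-108$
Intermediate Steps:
$X{\left(Q,t \right)} = 71 + Q$ ($X{\left(Q,t \right)} = Q + 71 = 71 + Q$)
$x{\left(-81 \right)} + \left(N{\left(75 \right)} - X{\left(-89,84 \right)}\right) = -81 - 27 = -108$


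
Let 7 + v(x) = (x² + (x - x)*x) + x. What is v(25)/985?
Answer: 643/985 ≈ 0.65279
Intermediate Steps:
v(x) = -7 + x + x² (v(x) = -7 + ((x² + (x - x)*x) + x) = -7 + ((x² + 0*x) + x) = -7 + ((x² + 0) + x) = -7 + (x² + x) = -7 + (x + x²) = -7 + x + x²)
v(25)/985 = (-7 + 25 + 25²)/985 = (-7 + 25 + 625)*(1/985) = 643*(1/985) = 643/985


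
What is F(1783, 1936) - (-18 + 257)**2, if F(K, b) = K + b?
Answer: -53402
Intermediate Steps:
F(1783, 1936) - (-18 + 257)**2 = (1783 + 1936) - (-18 + 257)**2 = 3719 - 1*239**2 = 3719 - 1*57121 = 3719 - 57121 = -53402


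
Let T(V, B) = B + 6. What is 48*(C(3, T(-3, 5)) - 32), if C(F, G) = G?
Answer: -1008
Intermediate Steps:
T(V, B) = 6 + B
48*(C(3, T(-3, 5)) - 32) = 48*((6 + 5) - 32) = 48*(11 - 32) = 48*(-21) = -1008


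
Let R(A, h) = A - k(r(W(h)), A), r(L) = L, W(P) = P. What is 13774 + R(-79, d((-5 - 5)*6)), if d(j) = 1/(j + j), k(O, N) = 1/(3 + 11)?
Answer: 191729/14 ≈ 13695.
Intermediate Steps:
k(O, N) = 1/14
d(j) = 1/(2*j)
R(A, h) = -1/14 + A (R(A, h) = A - 1*1/14 = A - 1/14 = -1/14 + A)
13774 + R(-79, d((-5 - 5)*6)) = 13774 + (-1/14 - 79) = 13774 - 1107/14 = 191729/14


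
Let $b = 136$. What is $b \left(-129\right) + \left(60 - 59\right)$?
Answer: $-17543$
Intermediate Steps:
$b \left(-129\right) + \left(60 - 59\right) = 136 \left(-129\right) + \left(60 - 59\right) = -17544 + 1 = -17543$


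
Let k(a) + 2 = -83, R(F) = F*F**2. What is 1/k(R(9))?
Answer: -1/85 ≈ -0.011765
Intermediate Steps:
R(F) = F**3
k(a) = -85 (k(a) = -2 - 83 = -85)
1/k(R(9)) = 1/(-85) = -1/85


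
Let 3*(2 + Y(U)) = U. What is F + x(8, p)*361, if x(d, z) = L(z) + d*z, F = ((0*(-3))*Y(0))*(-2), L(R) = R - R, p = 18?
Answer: 51984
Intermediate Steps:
L(R) = 0
Y(U) = -2 + U/3
F = 0 (F = ((0*(-3))*(-2 + (1/3)*0))*(-2) = (0*(-2 + 0))*(-2) = (0*(-2))*(-2) = 0*(-2) = 0)
x(d, z) = d*z (x(d, z) = 0 + d*z = d*z)
F + x(8, p)*361 = 0 + (8*18)*361 = 0 + 144*361 = 0 + 51984 = 51984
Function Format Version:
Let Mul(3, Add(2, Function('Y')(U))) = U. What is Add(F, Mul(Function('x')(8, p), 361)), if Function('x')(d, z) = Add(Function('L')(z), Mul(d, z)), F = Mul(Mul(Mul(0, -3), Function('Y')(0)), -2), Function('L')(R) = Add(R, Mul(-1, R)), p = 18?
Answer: 51984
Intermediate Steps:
Function('L')(R) = 0
Function('Y')(U) = Add(-2, Mul(Rational(1, 3), U))
F = 0 (F = Mul(Mul(Mul(0, -3), Add(-2, Mul(Rational(1, 3), 0))), -2) = Mul(Mul(0, Add(-2, 0)), -2) = Mul(Mul(0, -2), -2) = Mul(0, -2) = 0)
Function('x')(d, z) = Mul(d, z) (Function('x')(d, z) = Add(0, Mul(d, z)) = Mul(d, z))
Add(F, Mul(Function('x')(8, p), 361)) = Add(0, Mul(Mul(8, 18), 361)) = Add(0, Mul(144, 361)) = Add(0, 51984) = 51984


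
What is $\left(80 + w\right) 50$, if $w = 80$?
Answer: $8000$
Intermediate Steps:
$\left(80 + w\right) 50 = \left(80 + 80\right) 50 = 160 \cdot 50 = 8000$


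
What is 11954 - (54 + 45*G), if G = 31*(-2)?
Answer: 14690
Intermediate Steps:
G = -62
11954 - (54 + 45*G) = 11954 - (54 + 45*(-62)) = 11954 - (54 - 2790) = 11954 - 1*(-2736) = 11954 + 2736 = 14690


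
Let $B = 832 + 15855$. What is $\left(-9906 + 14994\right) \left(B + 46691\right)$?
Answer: $322467264$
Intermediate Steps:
$B = 16687$
$\left(-9906 + 14994\right) \left(B + 46691\right) = \left(-9906 + 14994\right) \left(16687 + 46691\right) = 5088 \cdot 63378 = 322467264$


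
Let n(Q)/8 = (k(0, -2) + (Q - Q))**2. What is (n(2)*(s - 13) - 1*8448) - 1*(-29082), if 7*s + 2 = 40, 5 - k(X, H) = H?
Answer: 17666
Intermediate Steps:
k(X, H) = 5 - H
n(Q) = 392 (n(Q) = 8*((5 - 1*(-2)) + (Q - Q))**2 = 8*((5 + 2) + 0)**2 = 8*(7 + 0)**2 = 8*7**2 = 8*49 = 392)
s = 38/7 (s = -2/7 + (1/7)*40 = -2/7 + 40/7 = 38/7 ≈ 5.4286)
(n(2)*(s - 13) - 1*8448) - 1*(-29082) = (392*(38/7 - 13) - 1*8448) - 1*(-29082) = (392*(-53/7) - 8448) + 29082 = (-2968 - 8448) + 29082 = -11416 + 29082 = 17666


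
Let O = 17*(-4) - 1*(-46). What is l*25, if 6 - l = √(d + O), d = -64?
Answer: 150 - 25*I*√86 ≈ 150.0 - 231.84*I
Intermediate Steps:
O = -22 (O = -68 + 46 = -22)
l = 6 - I*√86 (l = 6 - √(-64 - 22) = 6 - √(-86) = 6 - I*√86 ≈ 6.0 - 9.2736*I)
l*25 = (6 - I*√86)*25 = 150 - 25*I*√86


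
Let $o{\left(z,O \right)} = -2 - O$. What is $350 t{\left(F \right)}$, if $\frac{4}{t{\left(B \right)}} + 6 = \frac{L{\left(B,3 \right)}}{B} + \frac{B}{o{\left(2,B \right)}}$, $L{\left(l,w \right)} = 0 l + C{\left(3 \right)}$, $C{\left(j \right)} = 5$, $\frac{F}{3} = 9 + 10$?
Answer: $- \frac{1177050}{5783} \approx -203.54$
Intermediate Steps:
$F = 57$ ($F = 3 \left(9 + 10\right) = 3 \cdot 19 = 57$)
$L{\left(l,w \right)} = 5$ ($L{\left(l,w \right)} = 0 l + 5 = 0 + 5 = 5$)
$t{\left(B \right)} = \frac{4}{-6 + \frac{5}{B} + \frac{B}{-2 - B}}$ ($t{\left(B \right)} = \frac{4}{-6 + \left(\frac{5}{B} + \frac{B}{-2 - B}\right)} = \frac{4}{-6 + \frac{5}{B} + \frac{B}{-2 - B}}$)
$350 t{\left(F \right)} = 350 \cdot 4 \cdot 57 \frac{1}{-10 + 7 \cdot 57 + 7 \cdot 57^{2}} \left(-2 - 57\right) = 350 \cdot 4 \cdot 57 \frac{1}{-10 + 399 + 7 \cdot 3249} \left(-2 - 57\right) = 350 \cdot 4 \cdot 57 \frac{1}{-10 + 399 + 22743} \left(-59\right) = 350 \cdot 4 \cdot 57 \cdot \frac{1}{23132} \left(-59\right) = 350 \left(- \frac{3363}{5783}\right) = - \frac{1177050}{5783}$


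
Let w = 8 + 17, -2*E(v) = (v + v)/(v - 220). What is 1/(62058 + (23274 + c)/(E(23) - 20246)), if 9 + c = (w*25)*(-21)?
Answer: 306803/19039426914 ≈ 1.6114e-5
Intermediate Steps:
E(v) = -v/(-220 + v) (E(v) = -(v + v)/(2*(v - 220)) = -2*v/(2*(-220 + v)) = -v/(-220 + v))
w = 25
c = -13134 (c = -9 + (25*25)*(-21) = -9 + 625*(-21) = -9 - 13125 = -13134)
1/(62058 + (23274 + c)/(E(23) - 20246)) = 1/(62058 + (23274 - 13134)/(-1*23/(-220 + 23) - 20246)) = 1/(62058 + 10140/(-1*23/(-197) - 20246)) = 1/(62058 + 10140/(-1*23*(-1/197) - 20246)) = 1/(62058 + 10140/(23/197 - 20246)) = 1/(62058 + 10140/(-3988439/197)) = 1/(62058 + 10140*(-197/3988439)) = 1/(62058 - 153660/306803) = 1/(19039426914/306803) = 306803/19039426914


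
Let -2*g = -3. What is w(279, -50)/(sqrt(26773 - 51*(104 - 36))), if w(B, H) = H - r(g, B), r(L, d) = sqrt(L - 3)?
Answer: sqrt(23305)*(-100 - I*sqrt(6))/46610 ≈ -0.32753 - 0.0080227*I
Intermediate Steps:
g = 3/2 (g = -1/2*(-3) = 3/2 ≈ 1.5000)
r(L, d) = sqrt(-3 + L)
w(B, H) = H - I*sqrt(6)/2 (w(B, H) = H - sqrt(-3 + 3/2) = H - sqrt(-3/2) = H - I*sqrt(6)/2)
w(279, -50)/(sqrt(26773 - 51*(104 - 36))) = (-50 - I*sqrt(6)/2)/(sqrt(26773 - 51*(104 - 36))) = (-50 - I*sqrt(6)/2)/(sqrt(26773 - 51*68)) = (-50 - I*sqrt(6)/2)/(sqrt(26773 - 3468)) = (-50 - I*sqrt(6)/2)/(sqrt(23305)) = (-50 - I*sqrt(6)/2)*(sqrt(23305)/23305) = sqrt(23305)*(-50 - I*sqrt(6)/2)/23305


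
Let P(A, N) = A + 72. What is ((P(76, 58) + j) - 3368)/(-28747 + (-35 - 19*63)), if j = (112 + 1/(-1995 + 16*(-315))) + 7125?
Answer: -28259594/210902265 ≈ -0.13399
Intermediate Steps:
j = 50912294/7035 (j = (112 + 1/(-1995 - 5040)) + 7125 = (112 + 1/(-7035)) + 7125 = (112 - 1/7035) + 7125 = 787919/7035 + 7125 = 50912294/7035 ≈ 7237.0)
P(A, N) = 72 + A
((P(76, 58) + j) - 3368)/(-28747 + (-35 - 19*63)) = (((72 + 76) + 50912294/7035) - 3368)/(-28747 + (-35 - 19*63)) = ((148 + 50912294/7035) - 3368)/(-28747 + (-35 - 1197)) = (51953474/7035 - 3368)/(-28747 - 1232) = (28259594/7035)/(-29979) = (28259594/7035)*(-1/29979) = -28259594/210902265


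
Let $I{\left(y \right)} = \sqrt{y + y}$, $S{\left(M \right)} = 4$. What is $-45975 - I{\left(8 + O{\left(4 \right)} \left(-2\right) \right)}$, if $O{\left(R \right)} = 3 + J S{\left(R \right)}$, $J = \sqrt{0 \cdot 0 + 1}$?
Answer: $-45975 - 2 i \sqrt{3} \approx -45975.0 - 3.4641 i$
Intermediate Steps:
$J = 1$ ($J = \sqrt{0 + 1} = \sqrt{1} = 1$)
$O{\left(R \right)} = 7$ ($O{\left(R \right)} = 3 + 1 \cdot 4 = 3 + 4 = 7$)
$I{\left(y \right)} = \sqrt{2} \sqrt{y}$ ($I{\left(y \right)} = \sqrt{2 y} = \sqrt{2} \sqrt{y}$)
$-45975 - I{\left(8 + O{\left(4 \right)} \left(-2\right) \right)} = -45975 - \sqrt{2} \sqrt{8 + 7 \left(-2\right)} = -45975 - \sqrt{2} \sqrt{8 - 14} = -45975 - \sqrt{2} \sqrt{-6} = -45975 - \sqrt{2} i \sqrt{6} = -45975 - 2 i \sqrt{3}$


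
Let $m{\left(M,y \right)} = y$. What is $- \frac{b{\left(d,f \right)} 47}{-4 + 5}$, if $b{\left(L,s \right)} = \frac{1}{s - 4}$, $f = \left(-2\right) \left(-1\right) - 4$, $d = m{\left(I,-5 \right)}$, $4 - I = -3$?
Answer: $\frac{47}{6} \approx 7.8333$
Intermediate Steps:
$I = 7$ ($I = 4 - -3 = 4 + 3 = 7$)
$d = -5$
$f = -2$ ($f = 2 - 4 = -2$)
$b{\left(L,s \right)} = \frac{1}{-4 + s}$
$- \frac{b{\left(d,f \right)} 47}{-4 + 5} = - \frac{\frac{1}{-4 - 2} \cdot 47}{-4 + 5} = - \frac{\frac{1}{-6} \cdot 47}{1} = - \left(- \frac{1}{6}\right) 47 \cdot 1 = - \frac{\left(-47\right) 1}{6} = \left(-1\right) \left(- \frac{47}{6}\right) = \frac{47}{6}$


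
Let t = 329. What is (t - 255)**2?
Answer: 5476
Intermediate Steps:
(t - 255)**2 = (329 - 255)**2 = 74**2 = 5476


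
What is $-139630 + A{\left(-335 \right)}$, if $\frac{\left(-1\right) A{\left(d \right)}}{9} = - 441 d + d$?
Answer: $-1466230$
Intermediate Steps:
$A{\left(d \right)} = 3960 d$ ($A{\left(d \right)} = - 9 \left(- 441 d + d\right) = - 9 \left(- 440 d\right) = 3960 d$)
$-139630 + A{\left(-335 \right)} = -139630 + 3960 \left(-335\right) = -139630 - 1326600 = -1466230$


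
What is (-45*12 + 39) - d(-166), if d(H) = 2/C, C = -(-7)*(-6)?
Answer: -10520/21 ≈ -500.95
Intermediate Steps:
C = -42 (C = -1*42 = -42)
d(H) = -1/21 (d(H) = 2/(-42) = 2*(-1/42) = -1/21)
(-45*12 + 39) - d(-166) = (-45*12 + 39) - 1*(-1/21) = (-540 + 39) + 1/21 = -501 + 1/21 = -10520/21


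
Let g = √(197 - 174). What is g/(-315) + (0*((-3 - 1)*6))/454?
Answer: -√23/315 ≈ -0.015225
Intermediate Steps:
g = √23 ≈ 4.7958
g/(-315) + (0*((-3 - 1)*6))/454 = √23/(-315) + (0*((-3 - 1)*6))/454 = √23*(-1/315) + (0*(-4*6))*(1/454) = -√23/315 + (0*(-24))*(1/454) = -√23/315 + 0*(1/454) = -√23/315 + 0 = -√23/315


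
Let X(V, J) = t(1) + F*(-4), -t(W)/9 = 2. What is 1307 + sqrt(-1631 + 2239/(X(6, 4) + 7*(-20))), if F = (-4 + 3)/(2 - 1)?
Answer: 1307 + 3*I*sqrt(4336178)/154 ≈ 1307.0 + 40.565*I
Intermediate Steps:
F = -1 (F = -1/1 = -1*1 = -1)
t(W) = -18 (t(W) = -9*2 = -18)
X(V, J) = -14 (X(V, J) = -18 - 1*(-4) = -18 + 4 = -14)
1307 + sqrt(-1631 + 2239/(X(6, 4) + 7*(-20))) = 1307 + sqrt(-1631 + 2239/(-14 + 7*(-20))) = 1307 + sqrt(-1631 + 2239/(-14 - 140)) = 1307 + sqrt(-1631 + 2239/(-154)) = 1307 + sqrt(-1631 + 2239*(-1/154)) = 1307 + sqrt(-1631 - 2239/154) = 1307 + sqrt(-253413/154) = 1307 + 3*I*sqrt(4336178)/154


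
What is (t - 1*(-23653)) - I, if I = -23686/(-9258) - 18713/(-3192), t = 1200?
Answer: 40788637419/1641752 ≈ 24845.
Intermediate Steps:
I = 13825037/1641752 (I = -23686*(-1/9258) - 18713*(-1/3192) = 11843/4629 + 18713/3192 = 13825037/1641752 ≈ 8.4209)
(t - 1*(-23653)) - I = (1200 - 1*(-23653)) - 1*13825037/1641752 = (1200 + 23653) - 13825037/1641752 = 24853 - 13825037/1641752 = 40788637419/1641752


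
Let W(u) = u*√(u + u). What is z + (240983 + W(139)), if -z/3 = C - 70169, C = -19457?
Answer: 509861 + 139*√278 ≈ 5.1218e+5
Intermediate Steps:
W(u) = √2*u^(3/2) (W(u) = u*√(2*u) = u*(√2*√u) = √2*u^(3/2))
z = 268878 (z = -3*(-19457 - 70169) = -3*(-89626) = 268878)
z + (240983 + W(139)) = 268878 + (240983 + √2*139^(3/2)) = 268878 + (240983 + √2*(139*√139)) = 268878 + (240983 + 139*√278) = 509861 + 139*√278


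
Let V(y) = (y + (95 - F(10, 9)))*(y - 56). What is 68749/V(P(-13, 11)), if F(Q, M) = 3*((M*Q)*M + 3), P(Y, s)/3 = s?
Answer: 68749/53153 ≈ 1.2934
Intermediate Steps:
P(Y, s) = 3*s
F(Q, M) = 9 + 3*Q*M**2 (F(Q, M) = 3*(Q*M**2 + 3) = 3*(3 + Q*M**2) = 9 + 3*Q*M**2)
V(y) = (-2344 + y)*(-56 + y) (V(y) = (y + (95 - (9 + 3*10*9**2)))*(y - 56) = (y + (95 - (9 + 3*10*81)))*(-56 + y) = (y + (95 - (9 + 2430)))*(-56 + y) = (y + (95 - 1*2439))*(-56 + y) = (y + (95 - 2439))*(-56 + y) = (y - 2344)*(-56 + y) = (-2344 + y)*(-56 + y))
68749/V(P(-13, 11)) = 68749/(131264 + (3*11)**2 - 7200*11) = 68749/(131264 + 33**2 - 2400*33) = 68749/(131264 + 1089 - 79200) = 68749/53153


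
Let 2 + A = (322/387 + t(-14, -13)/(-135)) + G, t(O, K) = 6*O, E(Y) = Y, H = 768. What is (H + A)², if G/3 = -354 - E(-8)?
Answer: 30450948004/416025 ≈ 73195.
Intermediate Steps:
G = -1038 (G = 3*(-354 - 1*(-8)) = 3*(-354 + 8) = 3*(-346) = -1038)
A = -669862/645 (A = -2 + ((322/387 + (6*(-14))/(-135)) - 1038) = -2 + ((322*(1/387) - 84*(-1/135)) - 1038) = -2 + ((322/387 + 28/45) - 1038) = -2 + (938/645 - 1038) = -2 - 668572/645 = -669862/645 ≈ -1038.5)
(H + A)² = (768 - 669862/645)² = (-174502/645)² = 30450948004/416025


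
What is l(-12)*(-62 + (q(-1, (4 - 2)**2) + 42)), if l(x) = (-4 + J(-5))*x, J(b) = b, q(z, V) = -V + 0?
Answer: -2592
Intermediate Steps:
q(z, V) = -V
l(x) = -9*x (l(x) = (-4 - 5)*x = -9*x)
l(-12)*(-62 + (q(-1, (4 - 2)**2) + 42)) = (-9*(-12))*(-62 + (-(4 - 2)**2 + 42)) = 108*(-62 + (-1*2**2 + 42)) = 108*(-62 + (-1*4 + 42)) = 108*(-62 + (-4 + 42)) = 108*(-62 + 38) = 108*(-24) = -2592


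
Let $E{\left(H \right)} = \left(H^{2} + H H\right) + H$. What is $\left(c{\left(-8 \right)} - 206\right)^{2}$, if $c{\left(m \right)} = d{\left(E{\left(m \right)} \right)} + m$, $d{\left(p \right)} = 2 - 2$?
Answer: $45796$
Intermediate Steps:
$E{\left(H \right)} = H + 2 H^{2}$ ($E{\left(H \right)} = \left(H^{2} + H^{2}\right) + H = 2 H^{2} + H = H + 2 H^{2}$)
$d{\left(p \right)} = 0$ ($d{\left(p \right)} = 2 - 2 = 0$)
$c{\left(m \right)} = m$ ($c{\left(m \right)} = 0 + m = m$)
$\left(c{\left(-8 \right)} - 206\right)^{2} = \left(-8 - 206\right)^{2} = \left(-214\right)^{2} = 45796$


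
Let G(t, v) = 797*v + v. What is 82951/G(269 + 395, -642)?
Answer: -82951/512316 ≈ -0.16191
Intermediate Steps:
G(t, v) = 798*v
82951/G(269 + 395, -642) = 82951/((798*(-642))) = 82951/(-512316) = 82951*(-1/512316) = -82951/512316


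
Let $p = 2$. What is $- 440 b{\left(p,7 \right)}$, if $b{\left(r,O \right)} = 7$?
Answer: $-3080$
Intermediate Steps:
$- 440 b{\left(p,7 \right)} = \left(-440\right) 7 = -3080$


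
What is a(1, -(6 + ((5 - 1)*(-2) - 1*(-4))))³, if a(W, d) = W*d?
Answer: -8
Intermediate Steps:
a(1, -(6 + ((5 - 1)*(-2) - 1*(-4))))³ = (1*(-(6 + ((5 - 1)*(-2) - 1*(-4)))))³ = (1*(-(6 + (4*(-2) + 4))))³ = (1*(-(6 + (-8 + 4))))³ = (1*(-(6 - 4)))³ = (1*(-1*2))³ = (1*(-2))³ = (-2)³ = -8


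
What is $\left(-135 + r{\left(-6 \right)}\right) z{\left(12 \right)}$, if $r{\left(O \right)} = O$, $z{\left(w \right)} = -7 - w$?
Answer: $2679$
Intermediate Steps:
$\left(-135 + r{\left(-6 \right)}\right) z{\left(12 \right)} = \left(-135 - 6\right) \left(-7 - 12\right) = - 141 \left(-7 - 12\right) = \left(-141\right) \left(-19\right) = 2679$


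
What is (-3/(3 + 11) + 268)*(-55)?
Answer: -206195/14 ≈ -14728.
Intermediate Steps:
(-3/(3 + 11) + 268)*(-55) = (-3/14 + 268)*(-55) = (3749/14)*(-55) = -206195/14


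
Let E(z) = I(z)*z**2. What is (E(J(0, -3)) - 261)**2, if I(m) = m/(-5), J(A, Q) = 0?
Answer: 68121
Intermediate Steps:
I(m) = -m/5 (I(m) = m*(-1/5) = -m/5)
E(z) = -z**3/5 (E(z) = (-z/5)*z**2 = -z**3/5)
(E(J(0, -3)) - 261)**2 = (-1/5*0**3 - 261)**2 = (-1/5*0 - 261)**2 = (0 - 261)**2 = (-261)**2 = 68121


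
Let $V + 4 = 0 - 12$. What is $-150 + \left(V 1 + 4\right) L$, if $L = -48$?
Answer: $426$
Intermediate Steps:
$V = -16$ ($V = -4 + \left(0 - 12\right) = -4 - 12 = -16$)
$-150 + \left(V 1 + 4\right) L = -150 + \left(\left(-16\right) 1 + 4\right) \left(-48\right) = -150 + \left(-16 + 4\right) \left(-48\right) = -150 - -576 = -150 + 576 = 426$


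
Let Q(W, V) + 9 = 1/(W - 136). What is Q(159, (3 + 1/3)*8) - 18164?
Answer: -417978/23 ≈ -18173.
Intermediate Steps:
Q(W, V) = -9 + 1/(-136 + W) (Q(W, V) = -9 + 1/(W - 136) = -9 + 1/(-136 + W))
Q(159, (3 + 1/3)*8) - 18164 = (1225 - 9*159)/(-136 + 159) - 18164 = (1225 - 1431)/23 - 18164 = (1/23)*(-206) - 18164 = -206/23 - 18164 = -417978/23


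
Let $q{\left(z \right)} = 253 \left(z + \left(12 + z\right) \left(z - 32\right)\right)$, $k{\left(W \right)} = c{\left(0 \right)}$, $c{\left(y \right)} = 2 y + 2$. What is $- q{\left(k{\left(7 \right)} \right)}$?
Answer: $105754$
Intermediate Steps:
$c{\left(y \right)} = 2 + 2 y$
$k{\left(W \right)} = 2$ ($k{\left(W \right)} = 2 + 2 \cdot 0 = 2 + 0 = 2$)
$q{\left(z \right)} = 253 z + 253 \left(-32 + z\right) \left(12 + z\right)$ ($q{\left(z \right)} = 253 \left(z + \left(12 + z\right) \left(-32 + z\right)\right) = 253 \left(z + \left(-32 + z\right) \left(12 + z\right)\right) = 253 z + 253 \left(-32 + z\right) \left(12 + z\right)$)
$- q{\left(k{\left(7 \right)} \right)} = - (-97152 - 9614 + 253 \cdot 2^{2}) = - (-97152 - 9614 + 253 \cdot 4) = - (-97152 - 9614 + 1012) = \left(-1\right) \left(-105754\right) = 105754$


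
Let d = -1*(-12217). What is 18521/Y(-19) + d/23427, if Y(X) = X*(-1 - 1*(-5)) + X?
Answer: -22775308/117135 ≈ -194.44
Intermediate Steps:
Y(X) = 5*X (Y(X) = X*(-1 + 5) + X = X*4 + X = 4*X + X = 5*X)
d = 12217
18521/Y(-19) + d/23427 = 18521/((5*(-19))) + 12217/23427 = 18521/(-95) + 12217*(1/23427) = 18521*(-1/95) + 643/1233 = -18521/95 + 643/1233 = -22775308/117135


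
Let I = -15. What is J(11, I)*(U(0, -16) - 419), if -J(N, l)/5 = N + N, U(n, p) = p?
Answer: 47850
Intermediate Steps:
J(N, l) = -10*N (J(N, l) = -5*(N + N) = -10*N)
J(11, I)*(U(0, -16) - 419) = (-10*11)*(-16 - 419) = -110*(-435) = 47850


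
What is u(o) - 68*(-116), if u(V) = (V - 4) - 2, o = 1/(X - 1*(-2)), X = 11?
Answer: 102467/13 ≈ 7882.1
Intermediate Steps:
o = 1/13 (o = 1/(11 - 1*(-2)) = 1/(11 + 2) = 1/13 ≈ 0.076923)
u(V) = -6 + V (u(V) = (-4 + V) - 2 = -6 + V)
u(o) - 68*(-116) = (-6 + 1/13) - 68*(-116) = -77/13 + 7888 = 102467/13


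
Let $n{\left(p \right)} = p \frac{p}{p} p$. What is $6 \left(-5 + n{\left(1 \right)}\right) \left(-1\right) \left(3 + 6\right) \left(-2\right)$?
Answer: $-432$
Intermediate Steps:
$n{\left(p \right)} = p^{2}$ ($n{\left(p \right)} = p 1 p = p p = p^{2}$)
$6 \left(-5 + n{\left(1 \right)}\right) \left(-1\right) \left(3 + 6\right) \left(-2\right) = 6 \left(-5 + 1^{2}\right) \left(-1\right) \left(3 + 6\right) \left(-2\right) = 6 \left(-5 + 1\right) \left(-1\right) 9 \left(-2\right) = 6 \left(\left(-4\right) \left(-1\right)\right) \left(-18\right) = 6 \cdot 4 \left(-18\right) = 24 \left(-18\right) = -432$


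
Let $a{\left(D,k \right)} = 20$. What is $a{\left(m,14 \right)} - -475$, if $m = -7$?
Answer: $495$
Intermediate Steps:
$a{\left(m,14 \right)} - -475 = 20 - -475 = 20 + 475 = 495$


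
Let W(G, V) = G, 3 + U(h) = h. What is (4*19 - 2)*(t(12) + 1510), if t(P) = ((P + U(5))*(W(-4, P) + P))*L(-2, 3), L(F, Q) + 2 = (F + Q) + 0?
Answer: 103452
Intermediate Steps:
L(F, Q) = -2 + F + Q (L(F, Q) = -2 + ((F + Q) + 0) = -2 + (F + Q) = -2 + F + Q)
U(h) = -3 + h
t(P) = -(-4 + P)*(2 + P) (t(P) = ((P + (-3 + 5))*(-4 + P))*(-2 - 2 + 3) = ((P + 2)*(-4 + P))*(-1) = ((2 + P)*(-4 + P))*(-1) = ((-4 + P)*(2 + P))*(-1) = -(-4 + P)*(2 + P))
(4*19 - 2)*(t(12) + 1510) = (4*19 - 2)*((8 - 1*12**2 + 2*12) + 1510) = (76 - 2)*((8 - 1*144 + 24) + 1510) = 74*((8 - 144 + 24) + 1510) = 74*(-112 + 1510) = 74*1398 = 103452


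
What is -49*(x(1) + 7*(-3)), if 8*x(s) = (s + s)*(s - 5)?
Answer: 1078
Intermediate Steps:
x(s) = s*(-5 + s)/4 (x(s) = ((s + s)*(s - 5))/8 = ((2*s)*(-5 + s))/8 = (2*s*(-5 + s))/8 = s*(-5 + s)/4)
-49*(x(1) + 7*(-3)) = -49*((¼)*1*(-5 + 1) + 7*(-3)) = -49*((¼)*1*(-4) - 21) = -49*(-1 - 21) = -49*(-22) = 1078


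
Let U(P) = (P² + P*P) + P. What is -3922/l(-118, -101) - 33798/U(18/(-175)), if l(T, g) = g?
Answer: 17425208599/42117 ≈ 4.1373e+5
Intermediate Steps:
U(P) = P + 2*P² (U(P) = (P² + P²) + P = 2*P² + P = P + 2*P²)
-3922/l(-118, -101) - 33798/U(18/(-175)) = -3922/(-101) - 33798*(-175/(18*(1 + 2*(18/(-175))))) = -3922*(-1/101) - 33798*(-175/(18*(1 + 2*(18*(-1/175))))) = 3922/101 - 33798*(-175/(18*(1 + 2*(-18/175)))) = 3922/101 - 33798*(-175/(18*(1 - 36/175))) = 3922/101 - 33798/((-18/175*139/175)) = 3922/101 - 33798/(-2502/30625) = 3922/101 - 33798*(-30625/2502) = 3922/101 + 172510625/417 = 17425208599/42117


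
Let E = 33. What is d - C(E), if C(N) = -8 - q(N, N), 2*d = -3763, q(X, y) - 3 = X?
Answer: -3675/2 ≈ -1837.5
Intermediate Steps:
q(X, y) = 3 + X
d = -3763/2 (d = (½)*(-3763) = -3763/2 ≈ -1881.5)
C(N) = -11 - N (C(N) = -8 - (3 + N) = -8 + (-3 - N) = -11 - N)
d - C(E) = -3763/2 - (-11 - 1*33) = -3763/2 - (-11 - 33) = -3763/2 - 1*(-44) = -3763/2 + 44 = -3675/2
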